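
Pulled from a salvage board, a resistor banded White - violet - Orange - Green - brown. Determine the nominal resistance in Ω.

97300000 Ω

White → 9 (first significant figure)
Violet → 7 (second significant figure)
Orange → 3 (third significant figure)
Green → ×10^5 multiplier
973 × 100000 = 97300000 Ω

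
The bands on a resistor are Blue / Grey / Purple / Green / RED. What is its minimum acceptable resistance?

Blue → 6 (first significant figure)
Grey → 8 (second significant figure)
Violet → 7 (third significant figure)
Green → ×10^5 multiplier
Red → ±2% tolerance
687 × 100000 = 68700000 Ω
Minimum = 68700000 × (1 − 2/100) = 67326000 Ω.

67326000 Ω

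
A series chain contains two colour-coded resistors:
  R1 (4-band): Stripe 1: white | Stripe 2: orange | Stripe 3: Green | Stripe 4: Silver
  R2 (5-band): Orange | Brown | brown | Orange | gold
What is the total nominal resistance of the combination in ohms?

9611000 Ω

R1: white, orange → 93; green ×10^5 → 9300000 Ω.
R2: orange, brown, brown → 311; orange ×10^3 → 311000 Ω.
Series: 9300000 + 311000 = 9611000 Ω.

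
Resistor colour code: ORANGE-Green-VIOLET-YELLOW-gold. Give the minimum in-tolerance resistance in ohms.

3391500 Ω

Orange → 3 (first significant figure)
Green → 5 (second significant figure)
Violet → 7 (third significant figure)
Yellow → ×10^4 multiplier
Gold → ±5% tolerance
357 × 10000 = 3570000 Ω
Minimum = 3570000 × (1 − 5/100) = 3391500 Ω.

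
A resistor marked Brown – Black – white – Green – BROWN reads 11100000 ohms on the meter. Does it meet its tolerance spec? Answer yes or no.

Brown → 1 (first significant figure)
Black → 0 (second significant figure)
White → 9 (third significant figure)
Green → ×10^5 multiplier
Brown → ±1% tolerance
109 × 100000 = 10900000 Ω
Allowed range: 10791000 Ω to 11009000 Ω.
11100000 ohms lies outside that range.

no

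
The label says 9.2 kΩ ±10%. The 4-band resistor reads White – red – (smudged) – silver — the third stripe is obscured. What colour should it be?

9200 Ω = 92 × 10^2.
The third band is the multiplier, 10^2, which is red.

red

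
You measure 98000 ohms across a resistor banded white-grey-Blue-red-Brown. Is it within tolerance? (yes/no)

White → 9 (first significant figure)
Grey → 8 (second significant figure)
Blue → 6 (third significant figure)
Red → ×10^2 multiplier
Brown → ±1% tolerance
986 × 100 = 98600 Ω
Allowed range: 97614 Ω to 99586 Ω.
98000 ohms lies inside that range.

yes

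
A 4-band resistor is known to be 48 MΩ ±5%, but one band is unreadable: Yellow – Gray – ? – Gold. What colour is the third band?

48000000 Ω = 48 × 10^6.
The third band is the multiplier, 10^6, which is blue.

blue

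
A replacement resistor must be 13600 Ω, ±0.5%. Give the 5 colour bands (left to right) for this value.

13600 Ω = 136 × 10^2.
1 → brown
3 → orange
6 → blue
Multiplier 10^2 → red.
±0.5% tolerance → green.

brown, orange, blue, red, green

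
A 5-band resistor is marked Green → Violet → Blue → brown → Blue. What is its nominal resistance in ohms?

Green → 5 (first significant figure)
Violet → 7 (second significant figure)
Blue → 6 (third significant figure)
Brown → ×10 multiplier
576 × 10 = 5760 Ω

5760 Ω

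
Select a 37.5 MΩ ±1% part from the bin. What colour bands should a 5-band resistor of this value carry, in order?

37500000 Ω = 375 × 10^5.
3 → orange
7 → violet
5 → green
Multiplier 10^5 → green.
±1% tolerance → brown.

orange, violet, green, green, brown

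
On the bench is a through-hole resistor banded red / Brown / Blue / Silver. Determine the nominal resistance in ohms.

21000000 Ω

Red → 2 (first significant figure)
Brown → 1 (second significant figure)
Blue → ×10^6 multiplier
21 × 1000000 = 21000000 Ω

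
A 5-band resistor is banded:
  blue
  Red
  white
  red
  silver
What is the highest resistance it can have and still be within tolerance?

69190 Ω

Blue → 6 (first significant figure)
Red → 2 (second significant figure)
White → 9 (third significant figure)
Red → ×10^2 multiplier
Silver → ±10% tolerance
629 × 100 = 62900 Ω
Highest = 62900 × (1 + 10/100) = 69190 Ω.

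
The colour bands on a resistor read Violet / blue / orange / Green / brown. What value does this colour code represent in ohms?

Violet → 7 (first significant figure)
Blue → 6 (second significant figure)
Orange → 3 (third significant figure)
Green → ×10^5 multiplier
763 × 100000 = 76300000 Ω

76300000 Ω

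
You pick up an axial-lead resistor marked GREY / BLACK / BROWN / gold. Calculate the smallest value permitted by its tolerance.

Grey → 8 (first significant figure)
Black → 0 (second significant figure)
Brown → ×10 multiplier
Gold → ±5% tolerance
80 × 10 = 800 Ω
Smallest = 800 × (1 − 5/100) = 760 Ω.

760 Ω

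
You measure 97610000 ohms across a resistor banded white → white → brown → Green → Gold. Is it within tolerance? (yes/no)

yes

White → 9 (first significant figure)
White → 9 (second significant figure)
Brown → 1 (third significant figure)
Green → ×10^5 multiplier
Gold → ±5% tolerance
991 × 100000 = 99100000 Ω
Allowed range: 94145000 Ω to 104055000 Ω.
97610000 ohms lies inside that range.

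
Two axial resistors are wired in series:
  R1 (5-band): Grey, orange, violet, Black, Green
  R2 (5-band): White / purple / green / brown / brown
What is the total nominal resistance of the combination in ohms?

R1: grey, orange, violet → 837; black ×1 → 837 Ω.
R2: white, violet, green → 975; brown ×10 → 9750 Ω.
Series: 837 + 9750 = 10587 Ω.

10587 Ω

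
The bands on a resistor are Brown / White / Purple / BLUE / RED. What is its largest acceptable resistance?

200940000 Ω

Brown → 1 (first significant figure)
White → 9 (second significant figure)
Violet → 7 (third significant figure)
Blue → ×10^6 multiplier
Red → ±2% tolerance
197 × 1000000 = 197000000 Ω
Largest = 197000000 × (1 + 2/100) = 200940000 Ω.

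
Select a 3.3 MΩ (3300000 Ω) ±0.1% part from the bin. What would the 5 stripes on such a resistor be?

3300000 Ω = 330 × 10^4.
3 → orange
3 → orange
0 → black
Multiplier 10^4 → yellow.
±0.1% tolerance → violet.

orange, orange, black, yellow, violet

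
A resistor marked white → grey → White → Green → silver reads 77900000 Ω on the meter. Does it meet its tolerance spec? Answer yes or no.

White → 9 (first significant figure)
Grey → 8 (second significant figure)
White → 9 (third significant figure)
Green → ×10^5 multiplier
Silver → ±10% tolerance
989 × 100000 = 98900000 Ω
Allowed range: 89010000 Ω to 108790000 Ω.
77900000 Ω lies outside that range.

no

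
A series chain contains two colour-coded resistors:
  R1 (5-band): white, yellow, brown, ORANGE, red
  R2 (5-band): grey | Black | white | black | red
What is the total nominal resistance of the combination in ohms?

R1: white, yellow, brown → 941; orange ×10^3 → 941000 Ω.
R2: grey, black, white → 809; black ×1 → 809 Ω.
Series: 941000 + 809 = 941809 Ω.

941809 Ω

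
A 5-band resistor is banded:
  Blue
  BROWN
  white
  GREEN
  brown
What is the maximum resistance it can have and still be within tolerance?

62519000 Ω

Blue → 6 (first significant figure)
Brown → 1 (second significant figure)
White → 9 (third significant figure)
Green → ×10^5 multiplier
Brown → ±1% tolerance
619 × 100000 = 61900000 Ω
Maximum = 61900000 × (1 + 1/100) = 62519000 Ω.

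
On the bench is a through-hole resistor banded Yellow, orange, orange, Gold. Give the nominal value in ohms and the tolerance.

Yellow → 4 (first significant figure)
Orange → 3 (second significant figure)
Orange → ×10^3 multiplier
Gold → ±5% tolerance
43 × 1000 = 43000 Ω

43000 Ω ±5%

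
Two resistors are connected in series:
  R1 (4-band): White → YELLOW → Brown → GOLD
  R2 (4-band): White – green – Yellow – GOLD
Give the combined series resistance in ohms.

R1: white, yellow → 94; brown ×10 → 940 Ω.
R2: white, green → 95; yellow ×10^4 → 950000 Ω.
Series: 940 + 950000 = 950940 Ω.

950940 Ω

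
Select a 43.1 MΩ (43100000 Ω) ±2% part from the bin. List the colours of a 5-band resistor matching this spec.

43100000 Ω = 431 × 10^5.
4 → yellow
3 → orange
1 → brown
Multiplier 10^5 → green.
±2% tolerance → red.

yellow, orange, brown, green, red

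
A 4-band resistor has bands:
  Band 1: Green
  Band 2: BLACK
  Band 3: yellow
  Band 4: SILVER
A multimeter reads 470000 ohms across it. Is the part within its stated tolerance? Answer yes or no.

yes

Green → 5 (first significant figure)
Black → 0 (second significant figure)
Yellow → ×10^4 multiplier
Silver → ±10% tolerance
50 × 10000 = 500000 Ω
Allowed range: 450000 Ω to 550000 Ω.
470000 ohms lies inside that range.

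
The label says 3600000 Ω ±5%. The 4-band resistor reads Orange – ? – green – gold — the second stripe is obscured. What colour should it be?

3600000 Ω = 36 × 10^5.
The second band gives digit 6 of the significand, and 6 is blue.

blue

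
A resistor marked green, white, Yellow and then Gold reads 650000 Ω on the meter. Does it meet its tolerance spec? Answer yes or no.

Green → 5 (first significant figure)
White → 9 (second significant figure)
Yellow → ×10^4 multiplier
Gold → ±5% tolerance
59 × 10000 = 590000 Ω
Allowed range: 560500 Ω to 619500 Ω.
650000 Ω lies outside that range.

no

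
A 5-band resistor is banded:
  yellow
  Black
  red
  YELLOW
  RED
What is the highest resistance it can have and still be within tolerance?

4100400 Ω

Yellow → 4 (first significant figure)
Black → 0 (second significant figure)
Red → 2 (third significant figure)
Yellow → ×10^4 multiplier
Red → ±2% tolerance
402 × 10000 = 4020000 Ω
Highest = 4020000 × (1 + 2/100) = 4100400 Ω.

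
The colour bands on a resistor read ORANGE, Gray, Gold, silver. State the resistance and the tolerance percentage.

Orange → 3 (first significant figure)
Grey → 8 (second significant figure)
Gold → ×0.1 multiplier
Silver → ±10% tolerance
38 × 0.1 = 3.8 Ω

3.8 Ω ±10%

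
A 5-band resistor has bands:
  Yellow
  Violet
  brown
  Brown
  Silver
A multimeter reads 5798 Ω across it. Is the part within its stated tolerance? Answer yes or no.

Yellow → 4 (first significant figure)
Violet → 7 (second significant figure)
Brown → 1 (third significant figure)
Brown → ×10 multiplier
Silver → ±10% tolerance
471 × 10 = 4710 Ω
Allowed range: 4239 Ω to 5181 Ω.
5798 Ω lies outside that range.

no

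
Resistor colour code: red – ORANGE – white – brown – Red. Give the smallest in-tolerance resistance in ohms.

Red → 2 (first significant figure)
Orange → 3 (second significant figure)
White → 9 (third significant figure)
Brown → ×10 multiplier
Red → ±2% tolerance
239 × 10 = 2390 Ω
Smallest = 2390 × (1 − 2/100) = 2342.2 Ω.

2342.2 Ω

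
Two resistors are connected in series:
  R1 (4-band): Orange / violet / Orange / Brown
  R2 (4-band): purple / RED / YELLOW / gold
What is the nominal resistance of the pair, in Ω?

757000 Ω

R1: orange, violet → 37; orange ×10^3 → 37000 Ω.
R2: violet, red → 72; yellow ×10^4 → 720000 Ω.
Series: 37000 + 720000 = 757000 Ω.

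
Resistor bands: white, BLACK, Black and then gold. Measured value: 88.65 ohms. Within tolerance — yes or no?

yes

White → 9 (first significant figure)
Black → 0 (second significant figure)
Black → ×1 multiplier
Gold → ±5% tolerance
90 × 1 = 90 Ω
Allowed range: 85.5 Ω to 94.5 Ω.
88.65 ohms lies inside that range.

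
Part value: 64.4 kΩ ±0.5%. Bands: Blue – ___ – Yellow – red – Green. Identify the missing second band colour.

64400 Ω = 644 × 10^2.
The second band gives digit 4 of the significand, and 4 is yellow.

yellow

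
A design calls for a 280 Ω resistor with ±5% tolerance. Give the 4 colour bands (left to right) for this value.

red, grey, brown, gold

280 Ω = 28 × 10^1.
2 → red
8 → grey
Multiplier 10^1 → brown.
±5% tolerance → gold.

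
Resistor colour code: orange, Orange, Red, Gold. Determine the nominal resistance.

3300 Ω

Orange → 3 (first significant figure)
Orange → 3 (second significant figure)
Red → ×10^2 multiplier
33 × 100 = 3300 Ω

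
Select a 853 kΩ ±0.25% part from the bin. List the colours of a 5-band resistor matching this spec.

853000 Ω = 853 × 10^3.
8 → grey
5 → green
3 → orange
Multiplier 10^3 → orange.
±0.25% tolerance → blue.

grey, green, orange, orange, blue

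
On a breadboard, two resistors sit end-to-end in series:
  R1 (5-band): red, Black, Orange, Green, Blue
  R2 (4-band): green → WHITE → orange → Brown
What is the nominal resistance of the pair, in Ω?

R1: red, black, orange → 203; green ×10^5 → 20300000 Ω.
R2: green, white → 59; orange ×10^3 → 59000 Ω.
Series: 20300000 + 59000 = 20359000 Ω.

20359000 Ω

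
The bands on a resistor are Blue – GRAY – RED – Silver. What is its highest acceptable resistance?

7480 Ω

Blue → 6 (first significant figure)
Grey → 8 (second significant figure)
Red → ×10^2 multiplier
Silver → ±10% tolerance
68 × 100 = 6800 Ω
Highest = 6800 × (1 + 10/100) = 7480 Ω.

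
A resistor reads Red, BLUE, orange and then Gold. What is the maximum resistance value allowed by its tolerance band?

27300 Ω

Red → 2 (first significant figure)
Blue → 6 (second significant figure)
Orange → ×10^3 multiplier
Gold → ±5% tolerance
26 × 1000 = 26000 Ω
Maximum = 26000 × (1 + 5/100) = 27300 Ω.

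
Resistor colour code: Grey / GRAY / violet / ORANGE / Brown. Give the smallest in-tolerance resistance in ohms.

878130 Ω

Grey → 8 (first significant figure)
Grey → 8 (second significant figure)
Violet → 7 (third significant figure)
Orange → ×10^3 multiplier
Brown → ±1% tolerance
887 × 1000 = 887000 Ω
Smallest = 887000 × (1 − 1/100) = 878130 Ω.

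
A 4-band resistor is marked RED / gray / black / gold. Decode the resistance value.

28 Ω

Red → 2 (first significant figure)
Grey → 8 (second significant figure)
Black → ×1 multiplier
28 × 1 = 28 Ω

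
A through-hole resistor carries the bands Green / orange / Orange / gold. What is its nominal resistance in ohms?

53000 Ω

Green → 5 (first significant figure)
Orange → 3 (second significant figure)
Orange → ×10^3 multiplier
53 × 1000 = 53000 Ω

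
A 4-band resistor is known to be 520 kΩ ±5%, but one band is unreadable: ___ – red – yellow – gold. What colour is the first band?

520000 Ω = 52 × 10^4.
The first band gives digit 5 of the significand, and 5 is green.

green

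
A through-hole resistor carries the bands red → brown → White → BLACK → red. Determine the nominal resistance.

Red → 2 (first significant figure)
Brown → 1 (second significant figure)
White → 9 (third significant figure)
Black → ×1 multiplier
219 × 1 = 219 Ω

219 Ω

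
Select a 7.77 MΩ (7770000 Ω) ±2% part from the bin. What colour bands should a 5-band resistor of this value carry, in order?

7770000 Ω = 777 × 10^4.
7 → violet
7 → violet
7 → violet
Multiplier 10^4 → yellow.
±2% tolerance → red.

violet, violet, violet, yellow, red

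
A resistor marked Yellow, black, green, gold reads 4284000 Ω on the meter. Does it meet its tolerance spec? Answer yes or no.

no

Yellow → 4 (first significant figure)
Black → 0 (second significant figure)
Green → ×10^5 multiplier
Gold → ±5% tolerance
40 × 100000 = 4000000 Ω
Allowed range: 3800000 Ω to 4200000 Ω.
4284000 Ω lies outside that range.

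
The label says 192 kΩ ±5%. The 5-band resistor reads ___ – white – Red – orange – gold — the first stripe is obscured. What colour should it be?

192000 Ω = 192 × 10^3.
The first band gives digit 1 of the significand, and 1 is brown.

brown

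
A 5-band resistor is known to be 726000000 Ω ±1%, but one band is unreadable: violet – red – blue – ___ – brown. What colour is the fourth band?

blue

726000000 Ω = 726 × 10^6.
The fourth band is the multiplier, 10^6, which is blue.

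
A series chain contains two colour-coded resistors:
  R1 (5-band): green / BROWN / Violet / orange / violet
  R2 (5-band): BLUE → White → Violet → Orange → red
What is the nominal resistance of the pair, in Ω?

R1: green, brown, violet → 517; orange ×10^3 → 517000 Ω.
R2: blue, white, violet → 697; orange ×10^3 → 697000 Ω.
Series: 517000 + 697000 = 1214000 Ω.

1214000 Ω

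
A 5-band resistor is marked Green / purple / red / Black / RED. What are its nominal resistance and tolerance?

572 Ω ±2%

Green → 5 (first significant figure)
Violet → 7 (second significant figure)
Red → 2 (third significant figure)
Black → ×1 multiplier
Red → ±2% tolerance
572 × 1 = 572 Ω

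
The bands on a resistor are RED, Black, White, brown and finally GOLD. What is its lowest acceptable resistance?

1985.5 Ω

Red → 2 (first significant figure)
Black → 0 (second significant figure)
White → 9 (third significant figure)
Brown → ×10 multiplier
Gold → ±5% tolerance
209 × 10 = 2090 Ω
Lowest = 2090 × (1 − 5/100) = 1985.5 Ω.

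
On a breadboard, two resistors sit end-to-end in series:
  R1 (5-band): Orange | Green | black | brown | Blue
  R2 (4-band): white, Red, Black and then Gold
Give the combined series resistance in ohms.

R1: orange, green, black → 350; brown ×10 → 3500 Ω.
R2: white, red → 92; black ×1 → 92 Ω.
Series: 3500 + 92 = 3592 Ω.

3592 Ω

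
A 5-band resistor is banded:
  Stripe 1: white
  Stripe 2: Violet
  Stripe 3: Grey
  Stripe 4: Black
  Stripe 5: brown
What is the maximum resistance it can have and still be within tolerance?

White → 9 (first significant figure)
Violet → 7 (second significant figure)
Grey → 8 (third significant figure)
Black → ×1 multiplier
Brown → ±1% tolerance
978 × 1 = 978 Ω
Maximum = 978 × (1 + 1/100) = 987.78 Ω.

987.78 Ω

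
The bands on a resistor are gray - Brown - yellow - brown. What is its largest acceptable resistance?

818100 Ω

Grey → 8 (first significant figure)
Brown → 1 (second significant figure)
Yellow → ×10^4 multiplier
Brown → ±1% tolerance
81 × 10000 = 810000 Ω
Largest = 810000 × (1 + 1/100) = 818100 Ω.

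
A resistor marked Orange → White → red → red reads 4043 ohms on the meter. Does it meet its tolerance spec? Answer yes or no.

Orange → 3 (first significant figure)
White → 9 (second significant figure)
Red → ×10^2 multiplier
Red → ±2% tolerance
39 × 100 = 3900 Ω
Allowed range: 3822 Ω to 3978 Ω.
4043 ohms lies outside that range.

no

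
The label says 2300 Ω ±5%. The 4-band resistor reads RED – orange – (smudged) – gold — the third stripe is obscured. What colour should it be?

2300 Ω = 23 × 10^2.
The third band is the multiplier, 10^2, which is red.

red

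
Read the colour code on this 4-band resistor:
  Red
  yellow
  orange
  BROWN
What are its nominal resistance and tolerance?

24000 Ω ±1%

Red → 2 (first significant figure)
Yellow → 4 (second significant figure)
Orange → ×10^3 multiplier
Brown → ±1% tolerance
24 × 1000 = 24000 Ω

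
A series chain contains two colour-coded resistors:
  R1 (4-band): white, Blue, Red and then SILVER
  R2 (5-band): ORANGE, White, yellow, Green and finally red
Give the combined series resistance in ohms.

39409600 Ω

R1: white, blue → 96; red ×10^2 → 9600 Ω.
R2: orange, white, yellow → 394; green ×10^5 → 39400000 Ω.
Series: 9600 + 39400000 = 39409600 Ω.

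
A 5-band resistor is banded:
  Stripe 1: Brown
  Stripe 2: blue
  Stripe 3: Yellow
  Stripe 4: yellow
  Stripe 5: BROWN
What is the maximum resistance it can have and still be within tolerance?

Brown → 1 (first significant figure)
Blue → 6 (second significant figure)
Yellow → 4 (third significant figure)
Yellow → ×10^4 multiplier
Brown → ±1% tolerance
164 × 10000 = 1640000 Ω
Maximum = 1640000 × (1 + 1/100) = 1656400 Ω.

1656400 Ω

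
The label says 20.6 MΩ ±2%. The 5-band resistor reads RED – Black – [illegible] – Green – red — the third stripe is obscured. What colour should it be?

blue

20600000 Ω = 206 × 10^5.
The third band gives digit 6 of the significand, and 6 is blue.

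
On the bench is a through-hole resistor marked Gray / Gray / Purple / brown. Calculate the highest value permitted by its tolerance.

Grey → 8 (first significant figure)
Grey → 8 (second significant figure)
Violet → ×10^7 multiplier
Brown → ±1% tolerance
88 × 10000000 = 880000000 Ω
Highest = 880000000 × (1 + 1/100) = 888800000 Ω.

888800000 Ω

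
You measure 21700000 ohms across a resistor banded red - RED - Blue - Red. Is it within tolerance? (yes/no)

yes

Red → 2 (first significant figure)
Red → 2 (second significant figure)
Blue → ×10^6 multiplier
Red → ±2% tolerance
22 × 1000000 = 22000000 Ω
Allowed range: 21560000 Ω to 22440000 Ω.
21700000 ohms lies inside that range.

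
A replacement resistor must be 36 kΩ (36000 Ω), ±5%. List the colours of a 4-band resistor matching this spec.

36000 Ω = 36 × 10^3.
3 → orange
6 → blue
Multiplier 10^3 → orange.
±5% tolerance → gold.

orange, blue, orange, gold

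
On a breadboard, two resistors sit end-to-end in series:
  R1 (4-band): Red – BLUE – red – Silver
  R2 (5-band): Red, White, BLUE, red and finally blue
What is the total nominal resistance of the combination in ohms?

R1: red, blue → 26; red ×10^2 → 2600 Ω.
R2: red, white, blue → 296; red ×10^2 → 29600 Ω.
Series: 2600 + 29600 = 32200 Ω.

32200 Ω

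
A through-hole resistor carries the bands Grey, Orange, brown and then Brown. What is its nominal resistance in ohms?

830 Ω

Grey → 8 (first significant figure)
Orange → 3 (second significant figure)
Brown → ×10 multiplier
83 × 10 = 830 Ω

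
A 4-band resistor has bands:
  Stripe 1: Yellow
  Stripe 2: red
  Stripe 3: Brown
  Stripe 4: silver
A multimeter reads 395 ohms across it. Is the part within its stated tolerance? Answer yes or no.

yes

Yellow → 4 (first significant figure)
Red → 2 (second significant figure)
Brown → ×10 multiplier
Silver → ±10% tolerance
42 × 10 = 420 Ω
Allowed range: 378 Ω to 462 Ω.
395 ohms lies inside that range.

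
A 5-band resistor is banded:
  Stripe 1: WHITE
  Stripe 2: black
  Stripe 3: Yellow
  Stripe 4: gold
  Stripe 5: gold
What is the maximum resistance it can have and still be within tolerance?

White → 9 (first significant figure)
Black → 0 (second significant figure)
Yellow → 4 (third significant figure)
Gold → ×0.1 multiplier
Gold → ±5% tolerance
904 × 0.1 = 90.4 Ω
Maximum = 90.4 × (1 + 5/100) = 94.92 Ω.

94.92 Ω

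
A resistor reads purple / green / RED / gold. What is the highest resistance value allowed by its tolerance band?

7875 Ω

Violet → 7 (first significant figure)
Green → 5 (second significant figure)
Red → ×10^2 multiplier
Gold → ±5% tolerance
75 × 100 = 7500 Ω
Highest = 7500 × (1 + 5/100) = 7875 Ω.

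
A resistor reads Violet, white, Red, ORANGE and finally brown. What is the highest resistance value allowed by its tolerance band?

799920 Ω

Violet → 7 (first significant figure)
White → 9 (second significant figure)
Red → 2 (third significant figure)
Orange → ×10^3 multiplier
Brown → ±1% tolerance
792 × 1000 = 792000 Ω
Highest = 792000 × (1 + 1/100) = 799920 Ω.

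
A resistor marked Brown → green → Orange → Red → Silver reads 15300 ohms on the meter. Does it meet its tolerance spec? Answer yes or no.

Brown → 1 (first significant figure)
Green → 5 (second significant figure)
Orange → 3 (third significant figure)
Red → ×10^2 multiplier
Silver → ±10% tolerance
153 × 100 = 15300 Ω
Allowed range: 13770 Ω to 16830 Ω.
15300 ohms lies inside that range.

yes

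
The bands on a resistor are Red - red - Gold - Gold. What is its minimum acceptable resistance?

2.09 Ω

Red → 2 (first significant figure)
Red → 2 (second significant figure)
Gold → ×0.1 multiplier
Gold → ±5% tolerance
22 × 0.1 = 2.2 Ω
Minimum = 2.2 × (1 − 5/100) = 2.09 Ω.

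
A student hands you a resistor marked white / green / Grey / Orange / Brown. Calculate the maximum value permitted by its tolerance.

White → 9 (first significant figure)
Green → 5 (second significant figure)
Grey → 8 (third significant figure)
Orange → ×10^3 multiplier
Brown → ±1% tolerance
958 × 1000 = 958000 Ω
Maximum = 958000 × (1 + 1/100) = 967580 Ω.

967580 Ω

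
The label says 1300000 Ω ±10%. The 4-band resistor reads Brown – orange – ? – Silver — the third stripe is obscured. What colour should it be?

1300000 Ω = 13 × 10^5.
The third band is the multiplier, 10^5, which is green.

green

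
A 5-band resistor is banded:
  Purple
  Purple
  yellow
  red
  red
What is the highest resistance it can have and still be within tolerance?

Violet → 7 (first significant figure)
Violet → 7 (second significant figure)
Yellow → 4 (third significant figure)
Red → ×10^2 multiplier
Red → ±2% tolerance
774 × 100 = 77400 Ω
Highest = 77400 × (1 + 2/100) = 78948 Ω.

78948 Ω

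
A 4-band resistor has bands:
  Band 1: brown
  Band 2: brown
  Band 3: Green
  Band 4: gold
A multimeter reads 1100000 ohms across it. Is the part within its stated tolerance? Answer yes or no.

yes

Brown → 1 (first significant figure)
Brown → 1 (second significant figure)
Green → ×10^5 multiplier
Gold → ±5% tolerance
11 × 100000 = 1100000 Ω
Allowed range: 1045000 Ω to 1155000 Ω.
1100000 ohms lies inside that range.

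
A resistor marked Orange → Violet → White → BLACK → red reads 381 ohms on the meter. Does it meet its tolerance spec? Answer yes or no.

Orange → 3 (first significant figure)
Violet → 7 (second significant figure)
White → 9 (third significant figure)
Black → ×1 multiplier
Red → ±2% tolerance
379 × 1 = 379 Ω
Allowed range: 371.42 Ω to 386.58 Ω.
381 ohms lies inside that range.

yes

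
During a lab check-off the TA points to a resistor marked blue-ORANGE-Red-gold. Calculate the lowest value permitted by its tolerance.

Blue → 6 (first significant figure)
Orange → 3 (second significant figure)
Red → ×10^2 multiplier
Gold → ±5% tolerance
63 × 100 = 6300 Ω
Lowest = 6300 × (1 − 5/100) = 5985 Ω.

5985 Ω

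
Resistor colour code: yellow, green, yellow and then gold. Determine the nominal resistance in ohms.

450000 Ω

Yellow → 4 (first significant figure)
Green → 5 (second significant figure)
Yellow → ×10^4 multiplier
45 × 10000 = 450000 Ω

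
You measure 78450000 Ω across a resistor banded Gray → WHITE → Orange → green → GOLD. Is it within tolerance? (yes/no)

Grey → 8 (first significant figure)
White → 9 (second significant figure)
Orange → 3 (third significant figure)
Green → ×10^5 multiplier
Gold → ±5% tolerance
893 × 100000 = 89300000 Ω
Allowed range: 84835000 Ω to 93765000 Ω.
78450000 Ω lies outside that range.

no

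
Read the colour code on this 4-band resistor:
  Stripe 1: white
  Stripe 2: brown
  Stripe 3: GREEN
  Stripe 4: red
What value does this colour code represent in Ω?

White → 9 (first significant figure)
Brown → 1 (second significant figure)
Green → ×10^5 multiplier
91 × 100000 = 9100000 Ω

9100000 Ω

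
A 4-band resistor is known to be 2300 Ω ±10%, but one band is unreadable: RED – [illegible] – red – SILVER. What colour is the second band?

2300 Ω = 23 × 10^2.
The second band gives digit 3 of the significand, and 3 is orange.

orange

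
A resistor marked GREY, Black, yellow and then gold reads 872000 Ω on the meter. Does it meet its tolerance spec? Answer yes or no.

Grey → 8 (first significant figure)
Black → 0 (second significant figure)
Yellow → ×10^4 multiplier
Gold → ±5% tolerance
80 × 10000 = 800000 Ω
Allowed range: 760000 Ω to 840000 Ω.
872000 Ω lies outside that range.

no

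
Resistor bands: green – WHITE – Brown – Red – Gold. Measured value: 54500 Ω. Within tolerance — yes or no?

no

Green → 5 (first significant figure)
White → 9 (second significant figure)
Brown → 1 (third significant figure)
Red → ×10^2 multiplier
Gold → ±5% tolerance
591 × 100 = 59100 Ω
Allowed range: 56145 Ω to 62055 Ω.
54500 Ω lies outside that range.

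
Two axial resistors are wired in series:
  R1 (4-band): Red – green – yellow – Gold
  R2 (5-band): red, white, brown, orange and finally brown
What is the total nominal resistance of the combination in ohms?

541000 Ω

R1: red, green → 25; yellow ×10^4 → 250000 Ω.
R2: red, white, brown → 291; orange ×10^3 → 291000 Ω.
Series: 250000 + 291000 = 541000 Ω.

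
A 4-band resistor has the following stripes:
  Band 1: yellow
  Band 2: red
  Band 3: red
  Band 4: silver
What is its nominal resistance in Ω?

Yellow → 4 (first significant figure)
Red → 2 (second significant figure)
Red → ×10^2 multiplier
42 × 100 = 4200 Ω

4200 Ω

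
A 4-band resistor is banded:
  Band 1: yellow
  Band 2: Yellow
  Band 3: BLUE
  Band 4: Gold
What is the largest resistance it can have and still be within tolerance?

Yellow → 4 (first significant figure)
Yellow → 4 (second significant figure)
Blue → ×10^6 multiplier
Gold → ±5% tolerance
44 × 1000000 = 44000000 Ω
Largest = 44000000 × (1 + 5/100) = 46200000 Ω.

46200000 Ω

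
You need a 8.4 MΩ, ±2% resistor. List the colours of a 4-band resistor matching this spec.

8400000 Ω = 84 × 10^5.
8 → grey
4 → yellow
Multiplier 10^5 → green.
±2% tolerance → red.

grey, yellow, green, red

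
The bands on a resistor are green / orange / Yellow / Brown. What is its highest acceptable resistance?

Green → 5 (first significant figure)
Orange → 3 (second significant figure)
Yellow → ×10^4 multiplier
Brown → ±1% tolerance
53 × 10000 = 530000 Ω
Highest = 530000 × (1 + 1/100) = 535300 Ω.

535300 Ω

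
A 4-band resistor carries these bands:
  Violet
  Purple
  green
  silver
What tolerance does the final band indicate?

The last band, silver, is the tolerance band.
Silver corresponds to ±10%.

±10%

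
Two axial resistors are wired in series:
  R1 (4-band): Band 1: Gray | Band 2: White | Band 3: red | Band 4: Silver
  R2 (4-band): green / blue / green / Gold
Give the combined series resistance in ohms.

R1: grey, white → 89; red ×10^2 → 8900 Ω.
R2: green, blue → 56; green ×10^5 → 5600000 Ω.
Series: 8900 + 5600000 = 5608900 Ω.

5608900 Ω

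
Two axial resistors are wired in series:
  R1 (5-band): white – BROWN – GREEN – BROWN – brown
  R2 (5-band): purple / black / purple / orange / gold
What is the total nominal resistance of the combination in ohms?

R1: white, brown, green → 915; brown ×10 → 9150 Ω.
R2: violet, black, violet → 707; orange ×10^3 → 707000 Ω.
Series: 9150 + 707000 = 716150 Ω.

716150 Ω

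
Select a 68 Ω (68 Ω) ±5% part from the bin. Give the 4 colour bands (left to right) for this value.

68 Ω = 68 × 10^0.
6 → blue
8 → grey
Multiplier 10^0 → black.
±5% tolerance → gold.

blue, grey, black, gold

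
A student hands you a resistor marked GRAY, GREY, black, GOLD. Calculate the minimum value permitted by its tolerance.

83.6 Ω

Grey → 8 (first significant figure)
Grey → 8 (second significant figure)
Black → ×1 multiplier
Gold → ±5% tolerance
88 × 1 = 88 Ω
Minimum = 88 × (1 − 5/100) = 83.6 Ω.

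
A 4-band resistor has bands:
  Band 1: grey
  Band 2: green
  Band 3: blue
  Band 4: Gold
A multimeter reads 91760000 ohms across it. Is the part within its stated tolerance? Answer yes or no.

no

Grey → 8 (first significant figure)
Green → 5 (second significant figure)
Blue → ×10^6 multiplier
Gold → ±5% tolerance
85 × 1000000 = 85000000 Ω
Allowed range: 80750000 Ω to 89250000 Ω.
91760000 ohms lies outside that range.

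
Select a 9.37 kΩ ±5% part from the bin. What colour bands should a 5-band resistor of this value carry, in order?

white, orange, violet, brown, gold

9370 Ω = 937 × 10^1.
9 → white
3 → orange
7 → violet
Multiplier 10^1 → brown.
±5% tolerance → gold.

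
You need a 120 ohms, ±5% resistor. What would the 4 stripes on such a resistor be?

120 Ω = 12 × 10^1.
1 → brown
2 → red
Multiplier 10^1 → brown.
±5% tolerance → gold.

brown, red, brown, gold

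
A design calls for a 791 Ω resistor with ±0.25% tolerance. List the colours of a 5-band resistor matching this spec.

violet, white, brown, black, blue

791 Ω = 791 × 10^0.
7 → violet
9 → white
1 → brown
Multiplier 10^0 → black.
±0.25% tolerance → blue.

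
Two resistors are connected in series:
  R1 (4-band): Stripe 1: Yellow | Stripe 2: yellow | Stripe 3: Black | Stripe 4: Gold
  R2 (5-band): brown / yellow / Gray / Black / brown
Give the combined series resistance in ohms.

192 Ω

R1: yellow, yellow → 44; black ×1 → 44 Ω.
R2: brown, yellow, grey → 148; black ×1 → 148 Ω.
Series: 44 + 148 = 192 Ω.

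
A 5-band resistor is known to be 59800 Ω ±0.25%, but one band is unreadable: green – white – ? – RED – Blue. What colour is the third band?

grey

59800 Ω = 598 × 10^2.
The third band gives digit 8 of the significand, and 8 is grey.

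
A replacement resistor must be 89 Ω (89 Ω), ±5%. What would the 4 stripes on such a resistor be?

89 Ω = 89 × 10^0.
8 → grey
9 → white
Multiplier 10^0 → black.
±5% tolerance → gold.

grey, white, black, gold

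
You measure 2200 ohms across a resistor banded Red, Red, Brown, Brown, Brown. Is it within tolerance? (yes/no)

Red → 2 (first significant figure)
Red → 2 (second significant figure)
Brown → 1 (third significant figure)
Brown → ×10 multiplier
Brown → ±1% tolerance
221 × 10 = 2210 Ω
Allowed range: 2187.9 Ω to 2232.1 Ω.
2200 ohms lies inside that range.

yes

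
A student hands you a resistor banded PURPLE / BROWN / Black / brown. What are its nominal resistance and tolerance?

Violet → 7 (first significant figure)
Brown → 1 (second significant figure)
Black → ×1 multiplier
Brown → ±1% tolerance
71 × 1 = 71 Ω

71 Ω ±1%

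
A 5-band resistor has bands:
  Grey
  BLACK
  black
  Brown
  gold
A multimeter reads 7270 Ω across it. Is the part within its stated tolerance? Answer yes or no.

no

Grey → 8 (first significant figure)
Black → 0 (second significant figure)
Black → 0 (third significant figure)
Brown → ×10 multiplier
Gold → ±5% tolerance
800 × 10 = 8000 Ω
Allowed range: 7600 Ω to 8400 Ω.
7270 Ω lies outside that range.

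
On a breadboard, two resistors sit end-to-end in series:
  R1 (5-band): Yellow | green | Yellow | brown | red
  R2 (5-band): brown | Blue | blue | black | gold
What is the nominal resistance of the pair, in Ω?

R1: yellow, green, yellow → 454; brown ×10 → 4540 Ω.
R2: brown, blue, blue → 166; black ×1 → 166 Ω.
Series: 4540 + 166 = 4706 Ω.

4706 Ω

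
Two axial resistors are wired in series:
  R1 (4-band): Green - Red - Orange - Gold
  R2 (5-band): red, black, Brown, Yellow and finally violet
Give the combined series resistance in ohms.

2062000 Ω

R1: green, red → 52; orange ×10^3 → 52000 Ω.
R2: red, black, brown → 201; yellow ×10^4 → 2010000 Ω.
Series: 52000 + 2010000 = 2062000 Ω.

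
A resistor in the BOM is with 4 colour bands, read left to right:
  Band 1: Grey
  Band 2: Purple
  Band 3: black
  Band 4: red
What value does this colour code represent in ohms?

87 Ω

Grey → 8 (first significant figure)
Violet → 7 (second significant figure)
Black → ×1 multiplier
87 × 1 = 87 Ω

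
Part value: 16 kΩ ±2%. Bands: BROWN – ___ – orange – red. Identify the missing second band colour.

blue

16000 Ω = 16 × 10^3.
The second band gives digit 6 of the significand, and 6 is blue.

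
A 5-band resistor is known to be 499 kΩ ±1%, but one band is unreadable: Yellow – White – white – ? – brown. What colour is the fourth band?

orange

499000 Ω = 499 × 10^3.
The fourth band is the multiplier, 10^3, which is orange.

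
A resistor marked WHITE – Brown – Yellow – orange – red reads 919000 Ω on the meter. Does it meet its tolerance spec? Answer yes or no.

yes

White → 9 (first significant figure)
Brown → 1 (second significant figure)
Yellow → 4 (third significant figure)
Orange → ×10^3 multiplier
Red → ±2% tolerance
914 × 1000 = 914000 Ω
Allowed range: 895720 Ω to 932280 Ω.
919000 Ω lies inside that range.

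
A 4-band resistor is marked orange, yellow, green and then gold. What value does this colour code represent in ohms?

3400000 Ω

Orange → 3 (first significant figure)
Yellow → 4 (second significant figure)
Green → ×10^5 multiplier
34 × 100000 = 3400000 Ω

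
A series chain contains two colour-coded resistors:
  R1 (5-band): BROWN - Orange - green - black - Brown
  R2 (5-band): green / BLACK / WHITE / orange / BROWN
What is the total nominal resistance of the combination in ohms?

R1: brown, orange, green → 135; black ×1 → 135 Ω.
R2: green, black, white → 509; orange ×10^3 → 509000 Ω.
Series: 135 + 509000 = 509135 Ω.

509135 Ω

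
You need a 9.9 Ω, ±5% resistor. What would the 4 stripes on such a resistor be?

9.9 Ω = 99 × 10^-1.
9 → white
9 → white
Multiplier 10^-1 → gold.
±5% tolerance → gold.

white, white, gold, gold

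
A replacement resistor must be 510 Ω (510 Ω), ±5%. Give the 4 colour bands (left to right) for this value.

510 Ω = 51 × 10^1.
5 → green
1 → brown
Multiplier 10^1 → brown.
±5% tolerance → gold.

green, brown, brown, gold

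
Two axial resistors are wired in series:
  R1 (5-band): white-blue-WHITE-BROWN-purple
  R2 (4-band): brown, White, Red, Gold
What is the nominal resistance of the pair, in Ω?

R1: white, blue, white → 969; brown ×10 → 9690 Ω.
R2: brown, white → 19; red ×10^2 → 1900 Ω.
Series: 9690 + 1900 = 11590 Ω.

11590 Ω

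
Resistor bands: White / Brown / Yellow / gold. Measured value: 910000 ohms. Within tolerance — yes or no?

yes

White → 9 (first significant figure)
Brown → 1 (second significant figure)
Yellow → ×10^4 multiplier
Gold → ±5% tolerance
91 × 10000 = 910000 Ω
Allowed range: 864500 Ω to 955500 Ω.
910000 ohms lies inside that range.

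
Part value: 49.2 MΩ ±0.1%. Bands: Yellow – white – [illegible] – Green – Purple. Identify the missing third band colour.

49200000 Ω = 492 × 10^5.
The third band gives digit 2 of the significand, and 2 is red.

red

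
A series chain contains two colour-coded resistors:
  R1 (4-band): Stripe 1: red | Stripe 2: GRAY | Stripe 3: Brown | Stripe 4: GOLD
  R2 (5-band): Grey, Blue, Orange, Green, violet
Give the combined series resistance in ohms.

86300280 Ω

R1: red, grey → 28; brown ×10 → 280 Ω.
R2: grey, blue, orange → 863; green ×10^5 → 86300000 Ω.
Series: 280 + 86300000 = 86300280 Ω.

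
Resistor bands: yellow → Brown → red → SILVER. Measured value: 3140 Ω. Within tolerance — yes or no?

no

Yellow → 4 (first significant figure)
Brown → 1 (second significant figure)
Red → ×10^2 multiplier
Silver → ±10% tolerance
41 × 100 = 4100 Ω
Allowed range: 3690 Ω to 4510 Ω.
3140 Ω lies outside that range.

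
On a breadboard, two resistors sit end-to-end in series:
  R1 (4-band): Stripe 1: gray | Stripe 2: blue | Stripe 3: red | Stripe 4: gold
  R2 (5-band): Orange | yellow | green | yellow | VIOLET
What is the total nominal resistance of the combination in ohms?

R1: grey, blue → 86; red ×10^2 → 8600 Ω.
R2: orange, yellow, green → 345; yellow ×10^4 → 3450000 Ω.
Series: 8600 + 3450000 = 3458600 Ω.

3458600 Ω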